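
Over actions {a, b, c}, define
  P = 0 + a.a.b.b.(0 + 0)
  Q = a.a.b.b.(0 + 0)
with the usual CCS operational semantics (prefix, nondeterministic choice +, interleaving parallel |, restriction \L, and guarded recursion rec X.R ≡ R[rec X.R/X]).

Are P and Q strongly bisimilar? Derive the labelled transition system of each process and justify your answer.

P's transition system — 5 states:
  p0 = 0 + a.a.b.b.(0 + 0) has moves =a=> p1
  p1 = a.b.b.(0 + 0) has moves =a=> p2
  p2 = b.b.(0 + 0) has moves =b=> p3
  p3 = b.(0 + 0) has moves =b=> p4
  p4 = 0 + 0 has moves stopped
Q's transition system — 5 states:
  q0 = a.a.b.b.(0 + 0) has moves =a=> q1
  q1 = a.b.b.(0 + 0) has moves =a=> q2
  q2 = b.b.(0 + 0) has moves =b=> q3
  q3 = b.(0 + 0) has moves =b=> q4
  q4 = 0 + 0 has moves stopped
Coarsest stable partition (strong bisimilarity classes):
  B0 = {p0, q0}
  B1 = {p1, q1}
  B2 = {p2, q2}
  B3 = {p3, q3}
  B4 = {p4, q4}
p0 ∈ B0, q0 ∈ B0 → same block

P ~ Q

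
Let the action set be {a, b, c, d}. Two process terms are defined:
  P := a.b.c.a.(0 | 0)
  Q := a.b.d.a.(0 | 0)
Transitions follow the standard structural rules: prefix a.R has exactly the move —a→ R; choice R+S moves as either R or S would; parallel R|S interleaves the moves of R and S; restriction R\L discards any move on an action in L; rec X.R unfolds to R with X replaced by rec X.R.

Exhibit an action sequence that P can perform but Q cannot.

P's transition system — 5 states:
  m0 = a.b.c.a.(0 | 0) → --a--▸ m1
  m1 = b.c.a.(0 | 0) → --b--▸ m2
  m2 = c.a.(0 | 0) → --c--▸ m3
  m3 = a.(0 | 0) → --a--▸ m4
  m4 = 0 | 0 → ∅
Q's transition system — 5 states:
  n0 = a.b.d.a.(0 | 0) → --a--▸ n1
  n1 = b.d.a.(0 | 0) → --b--▸ n2
  n2 = d.a.(0 | 0) → --d--▸ n3
  n3 = a.(0 | 0) → --a--▸ n4
  n4 = 0 | 0 → ∅
Run σ = ⟨abc⟩ on P: start {m0}
  [1] a ⇒ {m1}
  [2] b ⇒ {m2}
  [3] c ⇒ {m3}
  — P admits the full trace.
Run σ = ⟨abc⟩ on Q: start {n0}
  [1] a ⇒ {n1}
  [2] b ⇒ {n2}
  [3] c ⇒ no successor for Q

abc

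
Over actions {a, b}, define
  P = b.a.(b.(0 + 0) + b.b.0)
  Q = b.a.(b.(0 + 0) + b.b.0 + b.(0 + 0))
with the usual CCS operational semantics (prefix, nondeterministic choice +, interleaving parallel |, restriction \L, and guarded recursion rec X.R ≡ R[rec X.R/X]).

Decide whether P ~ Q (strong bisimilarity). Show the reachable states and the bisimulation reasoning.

YES

Reachable graph of P (6 states):
  m0 = b.a.(b.(0 + 0) + b.b.0) ⊢ ··b··> m1
  m1 = a.(b.(0 + 0) + b.b.0) ⊢ ··a··> m2
  m2 = b.(0 + 0) + b.b.0 ⊢ ··b··> m3, ··b··> m4
  m3 = 0 + 0 ⊢ (no moves)
  m4 = b.0 ⊢ ··b··> m5
  m5 = 0 ⊢ (no moves)
Reachable graph of Q (6 states):
  n0 = b.a.(b.(0 + 0) + b.b.0 + b.(0 + 0)) ⊢ ··b··> n1
  n1 = a.(b.(0 + 0) + b.b.0 + b.(0 + 0)) ⊢ ··a··> n2
  n2 = b.(0 + 0) + b.b.0 + b.(0 + 0) ⊢ ··b··> n3, ··b··> n4
  n3 = 0 + 0 ⊢ (no moves)
  n4 = b.0 ⊢ ··b··> n5
  n5 = 0 ⊢ (no moves)
Bisimilarity quotient blocks:
  B0 = {m0, n0}
  B1 = {m1, n1}
  B2 = {m2, n2}
  B3 = {m4, n4}
  B4 = {m3, m5, n3, n5}
m0 ∈ B0, n0 ∈ B0 → same block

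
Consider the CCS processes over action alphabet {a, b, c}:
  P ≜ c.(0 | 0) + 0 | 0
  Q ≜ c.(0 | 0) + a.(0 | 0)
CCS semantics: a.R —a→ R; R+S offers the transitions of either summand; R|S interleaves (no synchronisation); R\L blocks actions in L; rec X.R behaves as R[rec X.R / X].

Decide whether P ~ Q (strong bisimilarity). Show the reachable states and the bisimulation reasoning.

P ≁ Q

Reachable graph of P (2 states):
  p0 = c.(0 | 0) + 0 | 0 ⊢ -c-> p1
  p1 = 0 | 0 ⊢ ·
Reachable graph of Q (2 states):
  q0 = c.(0 | 0) + a.(0 | 0) ⊢ -a-> q1, -c-> q1
  q1 = 0 | 0 ⊢ ·
Bisimilarity quotient blocks:
  B0 = {p0}
  B1 = {p1, q1}
  B2 = {q0}
p0 ∈ B0, q0 ∈ B2 → different blocks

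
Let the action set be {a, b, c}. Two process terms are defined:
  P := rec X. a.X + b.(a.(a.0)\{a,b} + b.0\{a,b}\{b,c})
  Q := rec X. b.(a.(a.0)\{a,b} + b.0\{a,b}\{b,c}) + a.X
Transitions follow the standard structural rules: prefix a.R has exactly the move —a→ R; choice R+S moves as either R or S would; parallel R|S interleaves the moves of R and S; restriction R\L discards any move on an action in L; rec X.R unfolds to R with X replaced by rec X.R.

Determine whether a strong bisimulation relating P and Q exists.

YES

LTS(P): 4 reachable states
  m0 = rec X. a.X + b.(a.(a.0)\{a,b} + b.0\{a,b}\{b,c}) ⊢ =a=> m0, =b=> m1
  m1 = a.(a.0)\{a,b} + b.0\{a,b}\{b,c} ⊢ =a=> m2, =b=> m3
  m2 = (a.0)\{a,b} ⊢ (no moves)
  m3 = 0\{a,b}\{b,c} ⊢ (no moves)
LTS(Q): 4 reachable states
  n0 = rec X. b.(a.(a.0)\{a,b} + b.0\{a,b}\{b,c}) + a.X ⊢ =a=> n0, =b=> n1
  n1 = a.(a.0)\{a,b} + b.0\{a,b}\{b,c} ⊢ =a=> n2, =b=> n3
  n2 = (a.0)\{a,b} ⊢ (no moves)
  n3 = 0\{a,b}\{b,c} ⊢ (no moves)
Coarsest stable partition (strong bisimilarity classes):
  B0 = {m0, n0}
  B1 = {m1, n1}
  B2 = {m2, m3, n2, n3}
m0 ∈ B0, n0 ∈ B0 → same block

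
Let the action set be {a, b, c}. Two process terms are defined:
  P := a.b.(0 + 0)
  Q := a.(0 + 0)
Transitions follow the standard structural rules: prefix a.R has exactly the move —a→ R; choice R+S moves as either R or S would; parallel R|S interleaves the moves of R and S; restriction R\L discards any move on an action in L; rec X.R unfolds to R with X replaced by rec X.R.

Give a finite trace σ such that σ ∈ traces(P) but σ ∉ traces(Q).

ab

Reachable graph of P (3 states):
  m0 = a.b.(0 + 0) has moves ··a··> m1
  m1 = b.(0 + 0) has moves ··b··> m2
  m2 = 0 + 0 has moves ∅
Reachable graph of Q (2 states):
  n0 = a.(0 + 0) has moves ··a··> n1
  n1 = 0 + 0 has moves ∅
Trace ⟨ab⟩ through P, begin at {m0}:
  step 1 (a): {m1}
  step 2 (b): {m2}
  — P admits the full trace.
Trace ⟨ab⟩ through Q, begin at {n0}:
  step 1 (a): {n1}
  step 2 (b): ∅ (Q stuck)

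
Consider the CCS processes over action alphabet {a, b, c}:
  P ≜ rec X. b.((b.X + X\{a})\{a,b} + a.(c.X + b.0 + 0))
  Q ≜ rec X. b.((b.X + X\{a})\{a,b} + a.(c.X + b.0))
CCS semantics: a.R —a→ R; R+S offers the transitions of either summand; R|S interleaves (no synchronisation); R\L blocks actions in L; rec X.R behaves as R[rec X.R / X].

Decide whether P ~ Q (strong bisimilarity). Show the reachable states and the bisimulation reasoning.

YES

LTS(P): 4 reachable states
  p0 = rec X. b.((b.X + X\{a})\{a,b} + a.(c.X + b.0 + 0)) → =b=> p1
  p1 = (b.(rec X. b.((b.X + X\{a})\{a,b} + a.(c.X + b.0 + 0))) + (rec X. b.((b.X + X\{a})\{a,b} + a.(c.X + b.0 + 0)))\{a})\{a,b} + a.(c.(rec X. b.((b.X + X\{a})\{a,b} + a.(c.X + b.0 + 0))) + b.0 + 0) → =a=> p2
  p2 = c.(rec X. b.((b.X + X\{a})\{a,b} + a.(c.X + b.0 + 0))) + b.0 + 0 → =b=> p3, =c=> p0
  p3 = 0 → stopped
LTS(Q): 4 reachable states
  q0 = rec X. b.((b.X + X\{a})\{a,b} + a.(c.X + b.0)) → =b=> q1
  q1 = (b.(rec X. b.((b.X + X\{a})\{a,b} + a.(c.X + b.0))) + (rec X. b.((b.X + X\{a})\{a,b} + a.(c.X + b.0)))\{a})\{a,b} + a.(c.(rec X. b.((b.X + X\{a})\{a,b} + a.(c.X + b.0))) + b.0) → =a=> q2
  q2 = c.(rec X. b.((b.X + X\{a})\{a,b} + a.(c.X + b.0))) + b.0 → =b=> q3, =c=> q0
  q3 = 0 → stopped
Bisimilarity quotient blocks:
  B0 = {p0, q0}
  B1 = {p1, q1}
  B2 = {p2, q2}
  B3 = {p3, q3}
p0 ∈ B0, q0 ∈ B0 → same block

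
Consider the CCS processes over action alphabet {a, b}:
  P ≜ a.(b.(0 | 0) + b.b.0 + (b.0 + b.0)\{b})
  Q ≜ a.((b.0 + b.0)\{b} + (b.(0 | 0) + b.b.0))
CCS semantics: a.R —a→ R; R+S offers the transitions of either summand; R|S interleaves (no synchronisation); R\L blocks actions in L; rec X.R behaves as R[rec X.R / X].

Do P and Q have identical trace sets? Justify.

traces(P) = traces(Q)

Reachable graph of P (5 states):
  u0 = a.(b.(0 | 0) + b.b.0 + (b.0 + b.0)\{b}) | ··a··> u1
  u1 = b.(0 | 0) + b.b.0 + (b.0 + b.0)\{b} | ··b··> u2, ··b··> u3
  u2 = 0 | 0 | ∅
  u3 = b.0 | ··b··> u4
  u4 = 0 | ∅
Reachable graph of Q (5 states):
  v0 = a.((b.0 + b.0)\{b} + (b.(0 | 0) + b.b.0)) | ··a··> v1
  v1 = (b.0 + b.0)\{b} + (b.(0 | 0) + b.b.0) | ··b··> v2, ··b··> v3
  v2 = 0 | 0 | ∅
  v3 = b.0 | ··b··> v4
  v4 = 0 | ∅
Partition-refinement fixed point:
  B0 = {u0, v0}
  B1 = {u1, v1}
  B2 = {u3, v3}
  B3 = {u2, u4, v2, v4}
u0 ∈ B0, v0 ∈ B0 → same block
Bisimilar ⇒ trace-equivalent.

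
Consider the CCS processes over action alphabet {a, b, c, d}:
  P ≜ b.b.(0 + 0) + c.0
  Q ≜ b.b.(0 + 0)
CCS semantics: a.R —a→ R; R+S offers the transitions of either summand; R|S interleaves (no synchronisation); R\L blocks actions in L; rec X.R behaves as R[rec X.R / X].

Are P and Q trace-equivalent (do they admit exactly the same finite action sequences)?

LTS(P): 4 reachable states
  m0 = b.b.(0 + 0) + c.0 :: ··b··> m1, ··c··> m2
  m1 = b.(0 + 0) :: ··b··> m3
  m2 = 0 :: deadlocked
  m3 = 0 + 0 :: deadlocked
LTS(Q): 3 reachable states
  n0 = b.b.(0 + 0) :: ··b··> n1
  n1 = b.(0 + 0) :: ··b··> n2
  n2 = 0 + 0 :: deadlocked
Run σ = ⟨c⟩ on P: start {m0}
  [1] c ⇒ {m2}
  P completes σ.
Run σ = ⟨c⟩ on Q: start {n0}
  [1] c ⇒ no successor for Q

trace-distinct — witness ⟨c⟩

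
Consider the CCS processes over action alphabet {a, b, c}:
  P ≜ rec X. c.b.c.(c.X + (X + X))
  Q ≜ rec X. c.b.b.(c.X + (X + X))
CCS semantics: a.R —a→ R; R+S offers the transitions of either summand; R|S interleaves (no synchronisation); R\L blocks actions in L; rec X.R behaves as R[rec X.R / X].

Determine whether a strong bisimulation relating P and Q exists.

NO

Reachable graph of P (4 states):
  p0 = rec X. c.b.c.(c.X + (X + X)) ⊢ ··c··> p1
  p1 = b.c.(c.(rec X. c.b.c.(c.X + (X + X))) + ((rec X. c.b.c.(c.X + (X + X))) + (rec X. c.b.c.(c.X + (X + X))))) ⊢ ··b··> p2
  p2 = c.(c.(rec X. c.b.c.(c.X + (X + X))) + ((rec X. c.b.c.(c.X + (X + X))) + (rec X. c.b.c.(c.X + (X + X))))) ⊢ ··c··> p3
  p3 = c.(rec X. c.b.c.(c.X + (X + X))) + ((rec X. c.b.c.(c.X + (X + X))) + (rec X. c.b.c.(c.X + (X + X)))) ⊢ ··c··> p0, ··c··> p1
Reachable graph of Q (4 states):
  q0 = rec X. c.b.b.(c.X + (X + X)) ⊢ ··c··> q1
  q1 = b.b.(c.(rec X. c.b.b.(c.X + (X + X))) + ((rec X. c.b.b.(c.X + (X + X))) + (rec X. c.b.b.(c.X + (X + X))))) ⊢ ··b··> q2
  q2 = b.(c.(rec X. c.b.b.(c.X + (X + X))) + ((rec X. c.b.b.(c.X + (X + X))) + (rec X. c.b.b.(c.X + (X + X))))) ⊢ ··b··> q3
  q3 = c.(rec X. c.b.b.(c.X + (X + X))) + ((rec X. c.b.b.(c.X + (X + X))) + (rec X. c.b.b.(c.X + (X + X)))) ⊢ ··c··> q0, ··c··> q1
Bisimilarity quotient blocks:
  B0 = {p0}
  B1 = {p1}
  B2 = {p2}
  B3 = {p3}
  B4 = {q0}
  B5 = {q1}
  B6 = {q2}
  B7 = {q3}
p0 ∈ B0, q0 ∈ B4 → different blocks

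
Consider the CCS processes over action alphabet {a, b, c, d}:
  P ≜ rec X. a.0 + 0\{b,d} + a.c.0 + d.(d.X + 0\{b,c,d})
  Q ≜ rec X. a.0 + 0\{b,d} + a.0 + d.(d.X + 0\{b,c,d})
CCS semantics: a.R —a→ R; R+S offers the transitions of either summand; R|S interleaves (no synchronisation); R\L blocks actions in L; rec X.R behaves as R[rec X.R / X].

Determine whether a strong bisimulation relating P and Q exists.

NO

LTS(P): 4 reachable states
  s0 = rec X. a.0 + 0\{b,d} + a.c.0 + d.(d.X + 0\{b,c,d}) has moves --a--▸ s1, --a--▸ s2, --d--▸ s3
  s1 = 0 has moves ∅
  s2 = c.0 has moves --c--▸ s1
  s3 = d.(rec X. a.0 + 0\{b,d} + a.c.0 + d.(d.X + 0\{b,c,d})) + 0\{b,c,d} has moves --d--▸ s0
LTS(Q): 3 reachable states
  t0 = rec X. a.0 + 0\{b,d} + a.0 + d.(d.X + 0\{b,c,d}) has moves --a--▸ t1, --d--▸ t2
  t1 = 0 has moves ∅
  t2 = d.(rec X. a.0 + 0\{b,d} + a.0 + d.(d.X + 0\{b,c,d})) + 0\{b,c,d} has moves --d--▸ t0
Coarsest stable partition (strong bisimilarity classes):
  B0 = {s0}
  B1 = {s1, t1}
  B2 = {s3}
  B3 = {s2}
  B4 = {t0}
  B5 = {t2}
s0 ∈ B0, t0 ∈ B4 → different blocks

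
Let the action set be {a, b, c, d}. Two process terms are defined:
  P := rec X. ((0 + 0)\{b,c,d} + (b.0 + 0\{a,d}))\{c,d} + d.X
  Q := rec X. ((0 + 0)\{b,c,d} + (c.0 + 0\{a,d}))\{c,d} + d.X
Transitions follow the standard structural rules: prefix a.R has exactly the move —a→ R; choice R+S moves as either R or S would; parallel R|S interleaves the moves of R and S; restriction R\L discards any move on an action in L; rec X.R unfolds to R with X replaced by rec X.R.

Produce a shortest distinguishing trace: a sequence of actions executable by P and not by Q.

b

P's transition system — 2 states:
  m0 = rec X. ((0 + 0)\{b,c,d} + (b.0 + 0\{a,d}))\{c,d} + d.X | --b--▸ m1, --d--▸ m0
  m1 = 0\{c,d} | ·
Q's transition system — 1 states:
  n0 = rec X. ((0 + 0)\{b,c,d} + (c.0 + 0\{a,d}))\{c,d} + d.X | --d--▸ n0
Executing b from P (initial set {m0}):
  after b @ step 1: {m1}
  P completes σ.
Executing b from Q (initial set {n0}):
  after b @ step 1: no successor for Q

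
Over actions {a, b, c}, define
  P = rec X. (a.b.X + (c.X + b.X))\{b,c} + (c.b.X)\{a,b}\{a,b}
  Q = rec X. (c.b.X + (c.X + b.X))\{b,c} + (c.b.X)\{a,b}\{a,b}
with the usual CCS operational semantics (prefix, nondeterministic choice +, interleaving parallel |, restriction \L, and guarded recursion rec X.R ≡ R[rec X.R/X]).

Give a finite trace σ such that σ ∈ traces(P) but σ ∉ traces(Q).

P's transition system — 3 states:
  p0 = rec X. (a.b.X + (c.X + b.X))\{b,c} + (c.b.X)\{a,b}\{a,b} → -a-> p1, -c-> p2
  p1 = (b.(rec X. (a.b.X + (c.X + b.X))\{b,c} + (c.b.X)\{a,b}\{a,b}))\{b,c} → stopped
  p2 = (b.(rec X. (a.b.X + (c.X + b.X))\{b,c} + (c.b.X)\{a,b}\{a,b}))\{a,b}\{a,b} → stopped
Q's transition system — 2 states:
  q0 = rec X. (c.b.X + (c.X + b.X))\{b,c} + (c.b.X)\{a,b}\{a,b} → -c-> q1
  q1 = (b.(rec X. (c.b.X + (c.X + b.X))\{b,c} + (c.b.X)\{a,b}\{a,b}))\{a,b}\{a,b} → stopped
Run σ = ⟨a⟩ on P: start {p0}
  step 1 (a): {p1}
  P completes σ.
Run σ = ⟨a⟩ on Q: start {q0}
  step 1 (a): ∅ (Q stuck)

a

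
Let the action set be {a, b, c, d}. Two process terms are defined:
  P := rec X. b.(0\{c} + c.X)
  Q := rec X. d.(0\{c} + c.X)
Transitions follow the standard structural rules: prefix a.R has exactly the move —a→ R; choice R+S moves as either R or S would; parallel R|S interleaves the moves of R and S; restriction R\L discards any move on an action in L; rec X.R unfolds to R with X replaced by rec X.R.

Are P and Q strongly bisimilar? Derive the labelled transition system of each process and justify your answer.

LTS(P): 2 reachable states
  s0 = rec X. b.(0\{c} + c.X) → —b→ s1
  s1 = 0\{c} + c.(rec X. b.(0\{c} + c.X)) → —c→ s0
LTS(Q): 2 reachable states
  t0 = rec X. d.(0\{c} + c.X) → —d→ t1
  t1 = 0\{c} + c.(rec X. d.(0\{c} + c.X)) → —c→ t0
Coarsest stable partition (strong bisimilarity classes):
  B0 = {s0}
  B1 = {s1}
  B2 = {t0}
  B3 = {t1}
s0 ∈ B0, t0 ∈ B2 → different blocks

NO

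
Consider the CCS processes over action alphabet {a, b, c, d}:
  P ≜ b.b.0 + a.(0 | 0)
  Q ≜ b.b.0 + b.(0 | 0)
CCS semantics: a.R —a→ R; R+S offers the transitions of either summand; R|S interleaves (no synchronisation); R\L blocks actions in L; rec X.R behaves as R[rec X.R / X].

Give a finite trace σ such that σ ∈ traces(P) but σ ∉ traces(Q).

a

P's transition system — 4 states:
  s0 = b.b.0 + a.(0 | 0) has moves -a-> s1, -b-> s2
  s1 = 0 | 0 has moves ·
  s2 = b.0 has moves -b-> s3
  s3 = 0 has moves ·
Q's transition system — 4 states:
  t0 = b.b.0 + b.(0 | 0) has moves -b-> t1, -b-> t2
  t1 = 0 | 0 has moves ·
  t2 = b.0 has moves -b-> t3
  t3 = 0 has moves ·
Run σ = ⟨a⟩ on P: start {s0}
  after a @ step 1: {s1}
  ✓ P
Run σ = ⟨a⟩ on Q: start {t0}
  after a @ step 1: ∅  — Q cannot continue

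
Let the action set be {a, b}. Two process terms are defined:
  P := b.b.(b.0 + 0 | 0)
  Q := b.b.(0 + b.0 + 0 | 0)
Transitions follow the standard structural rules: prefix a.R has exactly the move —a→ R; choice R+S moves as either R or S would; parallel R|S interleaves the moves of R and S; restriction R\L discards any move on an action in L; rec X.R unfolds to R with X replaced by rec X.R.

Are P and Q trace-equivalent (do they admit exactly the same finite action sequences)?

YES

P's transition system — 4 states:
  u0 = b.b.(b.0 + 0 | 0) has moves ··b··> u1
  u1 = b.(b.0 + 0 | 0) has moves ··b··> u2
  u2 = b.0 + 0 | 0 has moves ··b··> u3
  u3 = 0 has moves stopped
Q's transition system — 4 states:
  v0 = b.b.(0 + b.0 + 0 | 0) has moves ··b··> v1
  v1 = b.(0 + b.0 + 0 | 0) has moves ··b··> v2
  v2 = 0 + b.0 + 0 | 0 has moves ··b··> v3
  v3 = 0 has moves stopped
Partition-refinement fixed point:
  B0 = {u0, v0}
  B1 = {u1, v1}
  B2 = {u2, v2}
  B3 = {u3, v3}
u0 ∈ B0, v0 ∈ B0 → same block
Bisimilar ⇒ trace-equivalent.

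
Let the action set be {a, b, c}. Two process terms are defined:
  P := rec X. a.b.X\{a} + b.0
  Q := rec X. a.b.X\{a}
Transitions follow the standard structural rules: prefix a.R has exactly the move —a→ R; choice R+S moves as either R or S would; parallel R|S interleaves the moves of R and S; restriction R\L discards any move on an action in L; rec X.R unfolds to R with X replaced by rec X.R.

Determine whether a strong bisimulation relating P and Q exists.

P's transition system — 5 states:
  p0 = rec X. a.b.X\{a} + b.0 :: ··a··> p1, ··b··> p2
  p1 = b.(rec X. a.b.X\{a} + b.0)\{a} :: ··b··> p3
  p2 = 0 :: ∅
  p3 = (rec X. a.b.X\{a} + b.0)\{a} :: ··b··> p4
  p4 = 0\{a} :: ∅
Q's transition system — 3 states:
  q0 = rec X. a.b.X\{a} :: ··a··> q1
  q1 = b.(rec X. a.b.X\{a})\{a} :: ··b··> q2
  q2 = (rec X. a.b.X\{a})\{a} :: ∅
Partition-refinement fixed point:
  B0 = {p0}
  B1 = {p2, p4, q2}
  B2 = {p1}
  B3 = {p3, q1}
  B4 = {q0}
p0 ∈ B0, q0 ∈ B4 → different blocks

P ≁ Q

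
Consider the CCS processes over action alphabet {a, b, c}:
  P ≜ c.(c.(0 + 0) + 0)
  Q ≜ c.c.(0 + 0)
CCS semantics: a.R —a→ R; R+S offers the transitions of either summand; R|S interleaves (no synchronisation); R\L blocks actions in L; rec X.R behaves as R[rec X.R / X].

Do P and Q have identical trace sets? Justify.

Reachable graph of P (3 states):
  m0 = c.(c.(0 + 0) + 0) :: ··c··> m1
  m1 = c.(0 + 0) + 0 :: ··c··> m2
  m2 = 0 + 0 :: stopped
Reachable graph of Q (3 states):
  n0 = c.c.(0 + 0) :: ··c··> n1
  n1 = c.(0 + 0) :: ··c··> n2
  n2 = 0 + 0 :: stopped
Coarsest stable partition (strong bisimilarity classes):
  B0 = {m0, n0}
  B1 = {m1, n1}
  B2 = {m2, n2}
m0 ∈ B0, n0 ∈ B0 → same block
Bisimilar ⇒ trace-equivalent.

YES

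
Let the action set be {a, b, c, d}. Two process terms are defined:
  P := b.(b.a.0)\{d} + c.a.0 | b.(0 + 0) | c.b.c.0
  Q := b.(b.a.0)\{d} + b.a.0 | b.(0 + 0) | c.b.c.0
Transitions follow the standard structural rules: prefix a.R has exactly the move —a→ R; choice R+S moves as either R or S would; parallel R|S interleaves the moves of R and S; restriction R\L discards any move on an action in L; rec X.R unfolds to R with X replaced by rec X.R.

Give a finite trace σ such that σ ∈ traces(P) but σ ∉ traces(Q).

ca

P's transition system — 27 states:
  p0 = b.(b.a.0)\{d} + c.a.0 | b.(0 + 0) | c.b.c.0 ⊢ =b=> p1, =b=> p2, =c=> p3, =c=> p4
  p1 = (b.a.0)\{d} ⊢ =b=> p5
  p2 = c.a.0 | (0 + 0) | c.b.c.0 ⊢ =c=> p6, =c=> p7
  p3 = a.0 | b.(0 + 0) | c.b.c.0 ⊢ =a=> p8, =b=> p6, =c=> p9
  p4 = c.a.0 | b.(0 + 0) | b.c.0 ⊢ =b=> p10, =b=> p7, =c=> p9
  p5 = (a.0)\{d} ⊢ =a=> p11
  p6 = a.0 | (0 + 0) | c.b.c.0 ⊢ =a=> p12, =c=> p13
  p7 = c.a.0 | (0 + 0) | b.c.0 ⊢ =b=> p14, =c=> p13
  p8 = 0 | b.(0 + 0) | c.b.c.0 ⊢ =b=> p12, =c=> p15
  p9 = a.0 | b.(0 + 0) | b.c.0 ⊢ =a=> p15, =b=> p13, =b=> p16
  p10 = c.a.0 | b.(0 + 0) | c.0 ⊢ =b=> p14, =c=> p16, =c=> p17
  p11 = 0\{d} ⊢ ∅
  p12 = 0 | (0 + 0) | c.b.c.0 ⊢ =c=> p18
  p13 = a.0 | (0 + 0) | b.c.0 ⊢ =a=> p18, =b=> p19
  p14 = c.a.0 | (0 + 0) | c.0 ⊢ =c=> p19, =c=> p20
  p15 = 0 | b.(0 + 0) | b.c.0 ⊢ =b=> p18, =b=> p21
  p16 = a.0 | b.(0 + 0) | c.0 ⊢ =a=> p21, =b=> p19, =c=> p22
  p17 = c.a.0 | b.(0 + 0) | 0 ⊢ =b=> p20, =c=> p22
  p18 = 0 | (0 + 0) | b.c.0 ⊢ =b=> p23
  p19 = a.0 | (0 + 0) | c.0 ⊢ =a=> p23, =c=> p24
  p20 = c.a.0 | (0 + 0) | 0 ⊢ =c=> p24
  p21 = 0 | b.(0 + 0) | c.0 ⊢ =b=> p23, =c=> p25
  p22 = a.0 | b.(0 + 0) | 0 ⊢ =a=> p25, =b=> p24
  p23 = 0 | (0 + 0) | c.0 ⊢ =c=> p26
  p24 = a.0 | (0 + 0) | 0 ⊢ =a=> p26
  p25 = 0 | b.(0 + 0) | 0 ⊢ =b=> p26
  p26 = 0 | (0 + 0) | 0 ⊢ ∅
Q's transition system — 27 states:
  q0 = b.(b.a.0)\{d} + b.a.0 | b.(0 + 0) | c.b.c.0 ⊢ =b=> q1, =b=> q2, =b=> q3, =c=> q4
  q1 = (b.a.0)\{d} ⊢ =b=> q5
  q2 = a.0 | b.(0 + 0) | c.b.c.0 ⊢ =a=> q6, =b=> q7, =c=> q8
  q3 = b.a.0 | (0 + 0) | c.b.c.0 ⊢ =b=> q7, =c=> q9
  q4 = b.a.0 | b.(0 + 0) | b.c.0 ⊢ =b=> q10, =b=> q8, =b=> q9
  q5 = (a.0)\{d} ⊢ =a=> q11
  q6 = 0 | b.(0 + 0) | c.b.c.0 ⊢ =b=> q12, =c=> q13
  q7 = a.0 | (0 + 0) | c.b.c.0 ⊢ =a=> q12, =c=> q14
  q8 = a.0 | b.(0 + 0) | b.c.0 ⊢ =a=> q13, =b=> q14, =b=> q15
  q9 = b.a.0 | (0 + 0) | b.c.0 ⊢ =b=> q14, =b=> q16
  q10 = b.a.0 | b.(0 + 0) | c.0 ⊢ =b=> q15, =b=> q16, =c=> q17
  q11 = 0\{d} ⊢ ∅
  q12 = 0 | (0 + 0) | c.b.c.0 ⊢ =c=> q18
  q13 = 0 | b.(0 + 0) | b.c.0 ⊢ =b=> q18, =b=> q19
  q14 = a.0 | (0 + 0) | b.c.0 ⊢ =a=> q18, =b=> q20
  q15 = a.0 | b.(0 + 0) | c.0 ⊢ =a=> q19, =b=> q20, =c=> q21
  q16 = b.a.0 | (0 + 0) | c.0 ⊢ =b=> q20, =c=> q22
  q17 = b.a.0 | b.(0 + 0) | 0 ⊢ =b=> q21, =b=> q22
  q18 = 0 | (0 + 0) | b.c.0 ⊢ =b=> q23
  q19 = 0 | b.(0 + 0) | c.0 ⊢ =b=> q23, =c=> q24
  q20 = a.0 | (0 + 0) | c.0 ⊢ =a=> q23, =c=> q25
  q21 = a.0 | b.(0 + 0) | 0 ⊢ =a=> q24, =b=> q25
  q22 = b.a.0 | (0 + 0) | 0 ⊢ =b=> q25
  q23 = 0 | (0 + 0) | c.0 ⊢ =c=> q26
  q24 = 0 | b.(0 + 0) | 0 ⊢ =b=> q26
  q25 = a.0 | (0 + 0) | 0 ⊢ =a=> q26
  q26 = 0 | (0 + 0) | 0 ⊢ ∅
Run σ = ⟨ca⟩ on P: start {p0}
  [1] c ⇒ {p3, p4}
  [2] a ⇒ {p8}
  P completes σ.
Run σ = ⟨ca⟩ on Q: start {q0}
  [1] c ⇒ {q4}
  [2] a ⇒ ∅  — Q cannot continue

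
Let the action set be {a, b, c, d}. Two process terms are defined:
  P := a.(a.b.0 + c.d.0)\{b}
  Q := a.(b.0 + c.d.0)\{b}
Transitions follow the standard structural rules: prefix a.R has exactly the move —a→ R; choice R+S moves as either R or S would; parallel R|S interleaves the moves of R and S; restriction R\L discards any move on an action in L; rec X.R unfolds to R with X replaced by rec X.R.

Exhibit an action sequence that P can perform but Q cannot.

aa

Reachable graph of P (5 states):
  s0 = a.(a.b.0 + c.d.0)\{b} → --a--▸ s1
  s1 = (a.b.0 + c.d.0)\{b} → --a--▸ s2, --c--▸ s3
  s2 = (b.0)\{b} → (no moves)
  s3 = (d.0)\{b} → --d--▸ s4
  s4 = 0\{b} → (no moves)
Reachable graph of Q (4 states):
  t0 = a.(b.0 + c.d.0)\{b} → --a--▸ t1
  t1 = (b.0 + c.d.0)\{b} → --c--▸ t2
  t2 = (d.0)\{b} → --d--▸ t3
  t3 = 0\{b} → (no moves)
Run σ = ⟨aa⟩ on P: start {s0}
  [1] a ⇒ {s1}
  [2] a ⇒ {s2}
  ✓ P
Run σ = ⟨aa⟩ on Q: start {t0}
  [1] a ⇒ {t1}
  [2] a ⇒ ∅ (Q stuck)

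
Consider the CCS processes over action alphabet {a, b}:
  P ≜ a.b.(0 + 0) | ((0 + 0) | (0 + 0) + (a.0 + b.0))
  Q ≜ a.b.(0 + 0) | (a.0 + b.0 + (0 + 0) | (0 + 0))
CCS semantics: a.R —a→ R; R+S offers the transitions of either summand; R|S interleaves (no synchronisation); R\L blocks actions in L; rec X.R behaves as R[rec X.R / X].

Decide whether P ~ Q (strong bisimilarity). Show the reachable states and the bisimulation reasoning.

P's transition system — 6 states:
  m0 = a.b.(0 + 0) | ((0 + 0) | (0 + 0) + (a.0 + b.0)) ⊢ =a=> m1, =a=> m2, =b=> m1
  m1 = a.b.(0 + 0) | 0 ⊢ =a=> m3
  m2 = b.(0 + 0) | ((0 + 0) | (0 + 0) + (a.0 + b.0)) ⊢ =a=> m3, =b=> m3, =b=> m4
  m3 = b.(0 + 0) | 0 ⊢ =b=> m5
  m4 = (0 + 0) | ((0 + 0) | (0 + 0) + (a.0 + b.0)) ⊢ =a=> m5, =b=> m5
  m5 = (0 + 0) | 0 ⊢ stopped
Q's transition system — 6 states:
  n0 = a.b.(0 + 0) | (a.0 + b.0 + (0 + 0) | (0 + 0)) ⊢ =a=> n1, =a=> n2, =b=> n1
  n1 = a.b.(0 + 0) | 0 ⊢ =a=> n3
  n2 = b.(0 + 0) | (a.0 + b.0 + (0 + 0) | (0 + 0)) ⊢ =a=> n3, =b=> n3, =b=> n4
  n3 = b.(0 + 0) | 0 ⊢ =b=> n5
  n4 = (0 + 0) | (a.0 + b.0 + (0 + 0) | (0 + 0)) ⊢ =a=> n5, =b=> n5
  n5 = (0 + 0) | 0 ⊢ stopped
Coarsest stable partition (strong bisimilarity classes):
  B0 = {m0, n0}
  B1 = {m1, n1}
  B2 = {m3, n3}
  B3 = {m5, n5}
  B4 = {m2, n2}
  B5 = {m4, n4}
m0 ∈ B0, n0 ∈ B0 → same block

P ~ Q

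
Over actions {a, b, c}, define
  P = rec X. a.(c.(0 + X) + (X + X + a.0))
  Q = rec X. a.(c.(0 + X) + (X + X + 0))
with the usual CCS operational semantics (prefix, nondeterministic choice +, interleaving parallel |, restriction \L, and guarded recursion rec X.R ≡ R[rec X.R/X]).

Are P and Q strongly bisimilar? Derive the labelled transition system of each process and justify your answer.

Reachable graph of P (4 states):
  s0 = rec X. a.(c.(0 + X) + (X + X + a.0)) → --a--▸ s1
  s1 = c.(0 + (rec X. a.(c.(0 + X) + (X + X + a.0)))) + ((rec X. a.(c.(0 + X) + (X + X + a.0))) + (rec X. a.(c.(0 + X) + (X + X + a.0))) + a.0) → --a--▸ s1, --a--▸ s2, --c--▸ s3
  s2 = 0 → ·
  s3 = 0 + (rec X. a.(c.(0 + X) + (X + X + a.0))) → --a--▸ s1
Reachable graph of Q (3 states):
  t0 = rec X. a.(c.(0 + X) + (X + X + 0)) → --a--▸ t1
  t1 = c.(0 + (rec X. a.(c.(0 + X) + (X + X + 0)))) + ((rec X. a.(c.(0 + X) + (X + X + 0))) + (rec X. a.(c.(0 + X) + (X + X + 0))) + 0) → --a--▸ t1, --c--▸ t2
  t2 = 0 + (rec X. a.(c.(0 + X) + (X + X + 0))) → --a--▸ t1
Bisimilarity quotient blocks:
  B0 = {s0, s3}
  B1 = {s1}
  B2 = {s2}
  B3 = {t0, t2}
  B4 = {t1}
s0 ∈ B0, t0 ∈ B3 → different blocks

not bisimilar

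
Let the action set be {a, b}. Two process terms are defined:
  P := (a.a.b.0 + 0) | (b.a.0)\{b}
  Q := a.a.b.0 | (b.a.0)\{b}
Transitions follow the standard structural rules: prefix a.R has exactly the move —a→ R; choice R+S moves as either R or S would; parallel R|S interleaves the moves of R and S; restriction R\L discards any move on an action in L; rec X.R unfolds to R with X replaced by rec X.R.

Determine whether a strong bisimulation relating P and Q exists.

YES

Reachable graph of P (4 states):
  s0 = (a.a.b.0 + 0) | (b.a.0)\{b} has moves =a=> s1
  s1 = a.b.0 | (b.a.0)\{b} has moves =a=> s2
  s2 = b.0 | (b.a.0)\{b} has moves =b=> s3
  s3 = 0 | (b.a.0)\{b} has moves stopped
Reachable graph of Q (4 states):
  t0 = a.a.b.0 | (b.a.0)\{b} has moves =a=> t1
  t1 = a.b.0 | (b.a.0)\{b} has moves =a=> t2
  t2 = b.0 | (b.a.0)\{b} has moves =b=> t3
  t3 = 0 | (b.a.0)\{b} has moves stopped
Coarsest stable partition (strong bisimilarity classes):
  B0 = {s0, t0}
  B1 = {s1, t1}
  B2 = {s2, t2}
  B3 = {s3, t3}
s0 ∈ B0, t0 ∈ B0 → same block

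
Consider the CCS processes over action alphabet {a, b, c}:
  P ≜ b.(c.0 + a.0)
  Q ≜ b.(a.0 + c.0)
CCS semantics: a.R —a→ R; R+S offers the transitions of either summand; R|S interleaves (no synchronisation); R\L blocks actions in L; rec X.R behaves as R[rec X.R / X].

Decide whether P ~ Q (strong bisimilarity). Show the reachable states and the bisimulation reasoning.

LTS(P): 3 reachable states
  m0 = b.(c.0 + a.0) :: =b=> m1
  m1 = c.0 + a.0 :: =a=> m2, =c=> m2
  m2 = 0 :: deadlocked
LTS(Q): 3 reachable states
  n0 = b.(a.0 + c.0) :: =b=> n1
  n1 = a.0 + c.0 :: =a=> n2, =c=> n2
  n2 = 0 :: deadlocked
Coarsest stable partition (strong bisimilarity classes):
  B0 = {m0, n0}
  B1 = {m1, n1}
  B2 = {m2, n2}
m0 ∈ B0, n0 ∈ B0 → same block

YES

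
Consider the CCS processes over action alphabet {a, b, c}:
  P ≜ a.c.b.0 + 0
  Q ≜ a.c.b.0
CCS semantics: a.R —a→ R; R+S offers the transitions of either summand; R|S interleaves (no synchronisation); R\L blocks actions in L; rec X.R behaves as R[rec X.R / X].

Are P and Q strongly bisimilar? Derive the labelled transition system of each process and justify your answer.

P ~ Q

LTS(P): 4 reachable states
  u0 = a.c.b.0 + 0 | --a--▸ u1
  u1 = c.b.0 | --c--▸ u2
  u2 = b.0 | --b--▸ u3
  u3 = 0 | ∅
LTS(Q): 4 reachable states
  v0 = a.c.b.0 | --a--▸ v1
  v1 = c.b.0 | --c--▸ v2
  v2 = b.0 | --b--▸ v3
  v3 = 0 | ∅
Coarsest stable partition (strong bisimilarity classes):
  B0 = {u0, v0}
  B1 = {u1, v1}
  B2 = {u2, v2}
  B3 = {u3, v3}
u0 ∈ B0, v0 ∈ B0 → same block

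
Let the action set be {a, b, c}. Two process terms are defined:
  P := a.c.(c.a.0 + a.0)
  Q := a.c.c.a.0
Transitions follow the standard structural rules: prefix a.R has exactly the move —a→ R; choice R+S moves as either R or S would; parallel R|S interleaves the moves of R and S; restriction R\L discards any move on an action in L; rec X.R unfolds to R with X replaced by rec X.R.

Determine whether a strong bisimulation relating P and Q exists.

LTS(P): 5 reachable states
  u0 = a.c.(c.a.0 + a.0) :: --a--▸ u1
  u1 = c.(c.a.0 + a.0) :: --c--▸ u2
  u2 = c.a.0 + a.0 :: --a--▸ u3, --c--▸ u4
  u3 = 0 :: ∅
  u4 = a.0 :: --a--▸ u3
LTS(Q): 5 reachable states
  v0 = a.c.c.a.0 :: --a--▸ v1
  v1 = c.c.a.0 :: --c--▸ v2
  v2 = c.a.0 :: --c--▸ v3
  v3 = a.0 :: --a--▸ v4
  v4 = 0 :: ∅
Coarsest stable partition (strong bisimilarity classes):
  B0 = {u0}
  B1 = {u1}
  B2 = {u2}
  B3 = {u3, v4}
  B4 = {u4, v3}
  B5 = {v0}
  B6 = {v1}
  B7 = {v2}
u0 ∈ B0, v0 ∈ B5 → different blocks

not bisimilar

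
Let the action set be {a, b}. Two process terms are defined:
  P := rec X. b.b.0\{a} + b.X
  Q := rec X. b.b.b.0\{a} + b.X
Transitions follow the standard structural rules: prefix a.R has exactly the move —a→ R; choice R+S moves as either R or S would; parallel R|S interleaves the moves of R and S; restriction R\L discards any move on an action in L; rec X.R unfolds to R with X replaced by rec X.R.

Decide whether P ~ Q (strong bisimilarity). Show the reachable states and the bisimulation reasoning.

P ≁ Q

Reachable graph of P (3 states):
  u0 = rec X. b.b.0\{a} + b.X :: —b→ u0, —b→ u1
  u1 = b.0\{a} :: —b→ u2
  u2 = 0\{a} :: (no moves)
Reachable graph of Q (4 states):
  v0 = rec X. b.b.b.0\{a} + b.X :: —b→ v0, —b→ v1
  v1 = b.b.0\{a} :: —b→ v2
  v2 = b.0\{a} :: —b→ v3
  v3 = 0\{a} :: (no moves)
Coarsest stable partition (strong bisimilarity classes):
  B0 = {u0}
  B1 = {u1, v2}
  B2 = {u2, v3}
  B3 = {v0}
  B4 = {v1}
u0 ∈ B0, v0 ∈ B3 → different blocks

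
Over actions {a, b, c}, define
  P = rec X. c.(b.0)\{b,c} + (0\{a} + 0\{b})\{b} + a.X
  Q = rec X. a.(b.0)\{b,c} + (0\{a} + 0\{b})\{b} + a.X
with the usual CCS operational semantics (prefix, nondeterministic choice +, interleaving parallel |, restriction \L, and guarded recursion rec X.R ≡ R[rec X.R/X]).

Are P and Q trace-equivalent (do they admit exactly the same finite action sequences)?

Reachable graph of P (2 states):
  s0 = rec X. c.(b.0)\{b,c} + (0\{a} + 0\{b})\{b} + a.X | —a→ s0, —c→ s1
  s1 = (b.0)\{b,c} | ·
Reachable graph of Q (2 states):
  t0 = rec X. a.(b.0)\{b,c} + (0\{a} + 0\{b})\{b} + a.X | —a→ t0, —a→ t1
  t1 = (b.0)\{b,c} | ·
Executing c from P (initial set {s0}):
  [1] c ⇒ {s1}
  P completes σ.
Executing c from Q (initial set {t0}):
  [1] c ⇒ ∅  — Q cannot continue

traces(P) ≠ traces(Q) — witness ⟨c⟩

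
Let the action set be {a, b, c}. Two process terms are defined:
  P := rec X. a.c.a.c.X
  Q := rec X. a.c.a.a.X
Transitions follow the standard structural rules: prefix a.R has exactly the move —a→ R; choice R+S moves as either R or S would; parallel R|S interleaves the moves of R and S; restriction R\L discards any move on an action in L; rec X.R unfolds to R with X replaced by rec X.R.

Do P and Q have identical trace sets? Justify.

P's transition system — 4 states:
  m0 = rec X. a.c.a.c.X → --a--▸ m1
  m1 = c.a.c.(rec X. a.c.a.c.X) → --c--▸ m2
  m2 = a.c.(rec X. a.c.a.c.X) → --a--▸ m3
  m3 = c.(rec X. a.c.a.c.X) → --c--▸ m0
Q's transition system — 4 states:
  n0 = rec X. a.c.a.a.X → --a--▸ n1
  n1 = c.a.a.(rec X. a.c.a.a.X) → --c--▸ n2
  n2 = a.a.(rec X. a.c.a.a.X) → --a--▸ n3
  n3 = a.(rec X. a.c.a.a.X) → --a--▸ n0
Run σ = ⟨acac⟩ on P: start {m0}
  [1] a ⇒ {m1}
  [2] c ⇒ {m2}
  [3] a ⇒ {m3}
  [4] c ⇒ {m0}
  P completes σ.
Run σ = ⟨acac⟩ on Q: start {n0}
  [1] a ⇒ {n1}
  [2] c ⇒ {n2}
  [3] a ⇒ {n3}
  [4] c ⇒ ∅ (Q stuck)

traces(P) ≠ traces(Q) — witness ⟨acac⟩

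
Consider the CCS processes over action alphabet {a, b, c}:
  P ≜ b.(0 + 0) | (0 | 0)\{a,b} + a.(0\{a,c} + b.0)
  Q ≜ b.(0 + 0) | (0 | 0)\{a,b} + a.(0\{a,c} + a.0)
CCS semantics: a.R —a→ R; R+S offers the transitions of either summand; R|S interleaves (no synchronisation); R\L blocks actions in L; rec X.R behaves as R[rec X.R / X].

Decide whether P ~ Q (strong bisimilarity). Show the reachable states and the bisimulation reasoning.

NO

P's transition system — 4 states:
  m0 = b.(0 + 0) | (0 | 0)\{a,b} + a.(0\{a,c} + b.0) :: --a--▸ m1, --b--▸ m2
  m1 = 0\{a,c} + b.0 :: --b--▸ m3
  m2 = (0 + 0) | (0 | 0)\{a,b} :: deadlocked
  m3 = 0 :: deadlocked
Q's transition system — 4 states:
  n0 = b.(0 + 0) | (0 | 0)\{a,b} + a.(0\{a,c} + a.0) :: --a--▸ n1, --b--▸ n2
  n1 = 0\{a,c} + a.0 :: --a--▸ n3
  n2 = (0 + 0) | (0 | 0)\{a,b} :: deadlocked
  n3 = 0 :: deadlocked
Coarsest stable partition (strong bisimilarity classes):
  B0 = {m0}
  B1 = {m2, m3, n2, n3}
  B2 = {m1}
  B3 = {n0}
  B4 = {n1}
m0 ∈ B0, n0 ∈ B3 → different blocks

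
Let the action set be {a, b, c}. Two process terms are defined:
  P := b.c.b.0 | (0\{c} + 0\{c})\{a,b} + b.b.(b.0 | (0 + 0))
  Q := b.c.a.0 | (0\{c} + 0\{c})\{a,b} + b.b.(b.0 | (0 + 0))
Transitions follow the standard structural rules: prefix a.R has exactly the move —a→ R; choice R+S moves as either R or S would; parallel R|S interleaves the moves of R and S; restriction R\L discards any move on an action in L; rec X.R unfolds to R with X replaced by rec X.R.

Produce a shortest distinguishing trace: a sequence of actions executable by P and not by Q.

Reachable graph of P (7 states):
  m0 = b.c.b.0 | (0\{c} + 0\{c})\{a,b} + b.b.(b.0 | (0 + 0)) | =b=> m1, =b=> m2
  m1 = b.(b.0 | (0 + 0)) | =b=> m3
  m2 = c.b.0 | (0\{c} + 0\{c})\{a,b} | =c=> m4
  m3 = b.0 | (0 + 0) | =b=> m5
  m4 = b.0 | (0\{c} + 0\{c})\{a,b} | =b=> m6
  m5 = 0 | (0 + 0) | ·
  m6 = 0 | (0\{c} + 0\{c})\{a,b} | ·
Reachable graph of Q (7 states):
  n0 = b.c.a.0 | (0\{c} + 0\{c})\{a,b} + b.b.(b.0 | (0 + 0)) | =b=> n1, =b=> n2
  n1 = b.(b.0 | (0 + 0)) | =b=> n3
  n2 = c.a.0 | (0\{c} + 0\{c})\{a,b} | =c=> n4
  n3 = b.0 | (0 + 0) | =b=> n5
  n4 = a.0 | (0\{c} + 0\{c})\{a,b} | =a=> n6
  n5 = 0 | (0 + 0) | ·
  n6 = 0 | (0\{c} + 0\{c})\{a,b} | ·
Executing bcb from P (initial set {m0}):
  [1] b ⇒ {m1, m2}
  [2] c ⇒ {m4}
  [3] b ⇒ {m6}
  — P admits the full trace.
Executing bcb from Q (initial set {n0}):
  [1] b ⇒ {n1, n2}
  [2] c ⇒ {n4}
  [3] b ⇒ no successor for Q

bcb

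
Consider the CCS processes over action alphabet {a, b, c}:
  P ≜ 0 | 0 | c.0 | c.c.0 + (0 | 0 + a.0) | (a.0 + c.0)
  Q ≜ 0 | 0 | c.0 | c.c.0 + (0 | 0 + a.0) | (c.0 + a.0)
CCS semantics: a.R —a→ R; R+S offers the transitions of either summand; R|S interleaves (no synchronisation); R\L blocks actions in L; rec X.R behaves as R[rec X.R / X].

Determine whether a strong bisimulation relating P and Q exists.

bisimilar

P's transition system — 9 states:
  s0 = 0 | 0 | c.0 | c.c.0 + (0 | 0 + a.0) | (a.0 + c.0) | -a-> s1, -a-> s2, -c-> s1, -c-> s3, -c-> s4
  s1 = (0 | 0 + a.0) | 0 | -a-> s5
  s2 = 0 | (a.0 + c.0) | -a-> s5, -c-> s5
  s3 = 0 | 0 | 0 | c.c.0 | -c-> s6
  s4 = 0 | 0 | c.0 | c.0 | -c-> s6, -c-> s7
  s5 = 0 | 0 | stopped
  s6 = 0 | 0 | 0 | c.0 | -c-> s8
  s7 = 0 | 0 | c.0 | 0 | -c-> s8
  s8 = 0 | 0 | 0 | 0 | stopped
Q's transition system — 9 states:
  t0 = 0 | 0 | c.0 | c.c.0 + (0 | 0 + a.0) | (c.0 + a.0) | -a-> t1, -a-> t2, -c-> t1, -c-> t3, -c-> t4
  t1 = (0 | 0 + a.0) | 0 | -a-> t5
  t2 = 0 | (c.0 + a.0) | -a-> t5, -c-> t5
  t3 = 0 | 0 | 0 | c.c.0 | -c-> t6
  t4 = 0 | 0 | c.0 | c.0 | -c-> t6, -c-> t7
  t5 = 0 | 0 | stopped
  t6 = 0 | 0 | 0 | c.0 | -c-> t8
  t7 = 0 | 0 | c.0 | 0 | -c-> t8
  t8 = 0 | 0 | 0 | 0 | stopped
Coarsest stable partition (strong bisimilarity classes):
  B0 = {s0, t0}
  B1 = {s1, t1}
  B2 = {s5, s8, t5, t8}
  B3 = {s3, s4, t3, t4}
  B4 = {s6, s7, t6, t7}
  B5 = {s2, t2}
s0 ∈ B0, t0 ∈ B0 → same block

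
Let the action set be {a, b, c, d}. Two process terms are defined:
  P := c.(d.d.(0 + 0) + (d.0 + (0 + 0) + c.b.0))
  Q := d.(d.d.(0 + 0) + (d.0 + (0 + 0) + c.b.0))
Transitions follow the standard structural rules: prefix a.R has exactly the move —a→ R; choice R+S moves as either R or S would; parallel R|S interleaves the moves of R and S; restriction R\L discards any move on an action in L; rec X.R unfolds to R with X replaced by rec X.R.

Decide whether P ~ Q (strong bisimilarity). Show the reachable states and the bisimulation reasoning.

LTS(P): 6 reachable states
  p0 = c.(d.d.(0 + 0) + (d.0 + (0 + 0) + c.b.0)) → =c=> p1
  p1 = d.d.(0 + 0) + (d.0 + (0 + 0) + c.b.0) → =c=> p2, =d=> p3, =d=> p4
  p2 = b.0 → =b=> p3
  p3 = 0 → ·
  p4 = d.(0 + 0) → =d=> p5
  p5 = 0 + 0 → ·
LTS(Q): 6 reachable states
  q0 = d.(d.d.(0 + 0) + (d.0 + (0 + 0) + c.b.0)) → =d=> q1
  q1 = d.d.(0 + 0) + (d.0 + (0 + 0) + c.b.0) → =c=> q2, =d=> q3, =d=> q4
  q2 = b.0 → =b=> q3
  q3 = 0 → ·
  q4 = d.(0 + 0) → =d=> q5
  q5 = 0 + 0 → ·
Bisimilarity quotient blocks:
  B0 = {p0}
  B1 = {p1, q1}
  B2 = {p3, p5, q3, q5}
  B3 = {p4, q4}
  B4 = {p2, q2}
  B5 = {q0}
p0 ∈ B0, q0 ∈ B5 → different blocks

NO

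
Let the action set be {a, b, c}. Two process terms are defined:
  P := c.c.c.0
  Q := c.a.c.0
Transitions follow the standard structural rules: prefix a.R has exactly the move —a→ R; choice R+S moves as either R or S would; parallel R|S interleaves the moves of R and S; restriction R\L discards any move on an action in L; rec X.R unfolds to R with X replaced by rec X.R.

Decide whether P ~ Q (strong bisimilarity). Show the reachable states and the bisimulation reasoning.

Reachable graph of P (4 states):
  m0 = c.c.c.0 | —c→ m1
  m1 = c.c.0 | —c→ m2
  m2 = c.0 | —c→ m3
  m3 = 0 | ·
Reachable graph of Q (4 states):
  n0 = c.a.c.0 | —c→ n1
  n1 = a.c.0 | —a→ n2
  n2 = c.0 | —c→ n3
  n3 = 0 | ·
Coarsest stable partition (strong bisimilarity classes):
  B0 = {m0}
  B1 = {m1}
  B2 = {m2, n2}
  B3 = {m3, n3}
  B4 = {n0}
  B5 = {n1}
m0 ∈ B0, n0 ∈ B4 → different blocks

P ≁ Q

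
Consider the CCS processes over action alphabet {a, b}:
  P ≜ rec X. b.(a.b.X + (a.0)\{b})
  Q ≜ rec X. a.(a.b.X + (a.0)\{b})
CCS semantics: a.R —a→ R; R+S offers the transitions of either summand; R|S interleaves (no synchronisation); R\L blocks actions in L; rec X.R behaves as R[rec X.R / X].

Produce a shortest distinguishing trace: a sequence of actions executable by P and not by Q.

LTS(P): 4 reachable states
  s0 = rec X. b.(a.b.X + (a.0)\{b}) :: =b=> s1
  s1 = a.b.(rec X. b.(a.b.X + (a.0)\{b})) + (a.0)\{b} :: =a=> s2, =a=> s3
  s2 = 0\{b} :: stopped
  s3 = b.(rec X. b.(a.b.X + (a.0)\{b})) :: =b=> s0
LTS(Q): 4 reachable states
  t0 = rec X. a.(a.b.X + (a.0)\{b}) :: =a=> t1
  t1 = a.b.(rec X. a.(a.b.X + (a.0)\{b})) + (a.0)\{b} :: =a=> t2, =a=> t3
  t2 = 0\{b} :: stopped
  t3 = b.(rec X. a.(a.b.X + (a.0)\{b})) :: =b=> t0
Executing b from P (initial set {s0}):
  step 1 (b): {s1}
  ✓ P
Executing b from Q (initial set {t0}):
  step 1 (b): no successor for Q

b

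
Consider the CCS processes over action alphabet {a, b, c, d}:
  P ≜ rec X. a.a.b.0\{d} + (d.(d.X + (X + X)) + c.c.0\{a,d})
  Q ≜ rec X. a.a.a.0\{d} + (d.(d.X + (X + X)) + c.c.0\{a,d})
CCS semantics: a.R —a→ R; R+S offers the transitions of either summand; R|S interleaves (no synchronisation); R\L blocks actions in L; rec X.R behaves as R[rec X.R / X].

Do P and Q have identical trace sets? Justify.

trace-distinct — witness ⟨aab⟩

P's transition system — 7 states:
  u0 = rec X. a.a.b.0\{d} + (d.(d.X + (X + X)) + c.c.0\{a,d}) → -a-> u1, -c-> u2, -d-> u3
  u1 = a.b.0\{d} → -a-> u4
  u2 = c.0\{a,d} → -c-> u5
  u3 = d.(rec X. a.a.b.0\{d} + (d.(d.X + (X + X)) + c.c.0\{a,d})) + ((rec X. a.a.b.0\{d} + (d.(d.X + (X + X)) + c.c.0\{a,d})) + (rec X. a.a.b.0\{d} + (d.(d.X + (X + X)) + c.c.0\{a,d}))) → -a-> u1, -c-> u2, -d-> u0, -d-> u3
  u4 = b.0\{d} → -b-> u6
  u5 = 0\{a,d} → (no moves)
  u6 = 0\{d} → (no moves)
Q's transition system — 7 states:
  v0 = rec X. a.a.a.0\{d} + (d.(d.X + (X + X)) + c.c.0\{a,d}) → -a-> v1, -c-> v2, -d-> v3
  v1 = a.a.0\{d} → -a-> v4
  v2 = c.0\{a,d} → -c-> v5
  v3 = d.(rec X. a.a.a.0\{d} + (d.(d.X + (X + X)) + c.c.0\{a,d})) + ((rec X. a.a.a.0\{d} + (d.(d.X + (X + X)) + c.c.0\{a,d})) + (rec X. a.a.a.0\{d} + (d.(d.X + (X + X)) + c.c.0\{a,d}))) → -a-> v1, -c-> v2, -d-> v0, -d-> v3
  v4 = a.0\{d} → -a-> v6
  v5 = 0\{a,d} → (no moves)
  v6 = 0\{d} → (no moves)
Trace ⟨aab⟩ through P, begin at {u0}:
  [1] a ⇒ {u1}
  [2] a ⇒ {u4}
  [3] b ⇒ {u6}
  ✓ P
Trace ⟨aab⟩ through Q, begin at {v0}:
  [1] a ⇒ {v1}
  [2] a ⇒ {v4}
  [3] b ⇒ ∅ (Q stuck)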